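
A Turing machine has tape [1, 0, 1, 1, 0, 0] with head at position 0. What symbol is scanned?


Tape: [1, 0, 1, 1, 0, 0]
Positions: 0 1 2 3 4 5
Values:    1 0 1 1 0 0
Head at position 0
tape[0] = 1

1


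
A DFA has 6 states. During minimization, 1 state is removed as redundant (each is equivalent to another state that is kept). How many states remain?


Original DFA: 6 states
Redundant states removed: 1
Minimized states = original - removed
= 6 - 1
= 5

5


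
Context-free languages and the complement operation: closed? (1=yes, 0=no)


CFL closure properties:
  Closed under: union, concatenation, Kleene star
  NOT closed under: intersection, complement
Operation 'complement' is in not-closed list -> No (not closed)

0


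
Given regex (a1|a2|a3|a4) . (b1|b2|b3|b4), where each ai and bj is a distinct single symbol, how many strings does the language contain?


First group: 4 alternatives
Second group: 4 alternatives
Concatenation: each choice from group 1 pairs with each from group 2
Total = 4 x 4 = 16

16


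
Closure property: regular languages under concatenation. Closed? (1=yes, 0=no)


Regular languages are closed under:
- Union (DFA product construction)
- Intersection (DFA product construction)
- Complement (swap accept/reject states)
- Concatenation (NFA construction)
- Kleene star (NFA construction)
concatenation is in this list
Therefore: closed

1


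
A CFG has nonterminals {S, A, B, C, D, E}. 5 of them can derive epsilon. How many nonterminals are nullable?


Nonterminals: {S, A, B, C, D, E}
A nonterminal is nullable if it can derive epsilon
Counting nullable nonterminals: 5
Total nullable = 5

5


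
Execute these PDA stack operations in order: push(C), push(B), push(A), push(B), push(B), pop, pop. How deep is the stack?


Tracing stack operations:
  push(C) -> stack = [C], depth=1
  push(B) -> stack = [C,B], depth=2
  push(A) -> stack = [C,B,A], depth=3
  push(B) -> stack = [C,B,A,B], depth=4
  push(B) -> stack = [C,B,A,B,B], depth=5
  pop -> removed B, stack = [C,B,A,B], depth=4
  pop -> removed B, stack = [C,B,A], depth=3
Final depth = 3

3


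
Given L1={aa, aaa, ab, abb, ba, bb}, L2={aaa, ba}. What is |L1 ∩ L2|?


L1 = {aa, aaa, ab, abb, ba, bb}
L2 = {aaa, ba}
Checking each string in L1 against L2:
  'aa': in L2? No
  'aaa': in L2? Yes
  'ab': in L2? No
  'abb': in L2? No
  'ba': in L2? Yes
  'bb': in L2? No
Intersection = {aaa, ba}
|L1 ∩ L2| = 2

2


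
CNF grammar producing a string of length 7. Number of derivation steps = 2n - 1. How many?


Chomsky Normal Form derivation:
String length n = 7
Each step either:
  - Splits a nonterminal into two (n-1 such steps)
  - Converts a nonterminal to terminal (n such steps)
Total = (n-1) + n = 2n - 1
= 2(7) - 1
= 14 - 1
= 13

13


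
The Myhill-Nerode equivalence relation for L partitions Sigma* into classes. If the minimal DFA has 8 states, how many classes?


Myhill-Nerode theorem:
Number of equivalence classes = number of states in minimal DFA
Minimal DFA states = 8
Therefore equivalence classes = 8

8


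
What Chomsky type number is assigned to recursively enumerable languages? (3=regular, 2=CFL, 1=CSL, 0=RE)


Chomsky hierarchy levels:
  Type 3: Regular (DFA/NFA/regex)
  Type 2: Context-free (PDA)
  Type 1: Context-sensitive
  Type 0: Recursively enumerable (TM)
'recursively enumerable' corresponds to Type 0

0


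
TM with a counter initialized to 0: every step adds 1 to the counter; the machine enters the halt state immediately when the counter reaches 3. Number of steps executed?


Counter starts at 0. Counting sequence:
  Step 1: counter = 1
  Step 2: counter = 2
  Step 3: counter = 3
Counter reached 3 -> halt
Total steps = 3

3


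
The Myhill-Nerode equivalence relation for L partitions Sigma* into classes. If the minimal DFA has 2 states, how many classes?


Myhill-Nerode theorem:
Number of equivalence classes = number of states in minimal DFA
Minimal DFA states = 2
Therefore equivalence classes = 2

2


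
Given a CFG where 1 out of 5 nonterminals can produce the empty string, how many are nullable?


Nonterminals: {S, A, B, C, D}
A nonterminal is nullable if it can derive epsilon
Counting nullable nonterminals: 1
Total nullable = 1

1


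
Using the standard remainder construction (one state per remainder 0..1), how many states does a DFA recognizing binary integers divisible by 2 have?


Divisibility by 2 is tracked via the remainder mod 2: 0, 1, ..., 1
The construction assigns one state to each remainder
Number of remainders = 2

2


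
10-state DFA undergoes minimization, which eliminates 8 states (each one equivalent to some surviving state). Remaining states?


Original DFA: 10 states
Redundant states removed: 8
Minimized states = original - removed
= 10 - 8
= 2

2


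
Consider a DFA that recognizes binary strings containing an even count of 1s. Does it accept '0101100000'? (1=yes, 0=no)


DFA has 2 states: q_even (start, accept=yes) and q_odd
Processing string '0101100000' character by character:
  Position 0: read '0', 1-count=0 -> q_even (no change)
  Position 1: read '1', 1-count=1 -> q_odd
  Position 2: read '0', 1-count=1 -> q_odd (no change)
  Position 3: read '1', 1-count=2 -> q_even
  Position 4: read '1', 1-count=3 -> q_odd
  Position 5: read '0', 1-count=3 -> q_odd (no change)
  Position 6: read '0', 1-count=3 -> q_odd (no change)
  Position 7: read '0', 1-count=3 -> q_odd (no change)
  Position 8: read '0', 1-count=3 -> q_odd (no change)
  Position 9: read '0', 1-count=3 -> q_odd (no change)
Final state: q_odd, total 1s = 3 (odd); the DFA requires an even count -> reject

0


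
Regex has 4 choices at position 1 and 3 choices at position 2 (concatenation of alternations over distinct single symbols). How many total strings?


First group: 4 alternatives
Second group: 3 alternatives
Concatenation: each choice from group 1 pairs with each from group 2
Total = 4 x 3 = 12

12


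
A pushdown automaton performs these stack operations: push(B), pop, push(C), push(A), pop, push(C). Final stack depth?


Tracing stack operations:
  push(B) -> stack = [B], depth=1
  pop -> removed B, stack = [], depth=0
  push(C) -> stack = [C], depth=1
  push(A) -> stack = [C,A], depth=2
  pop -> removed A, stack = [C], depth=1
  push(C) -> stack = [C,C], depth=2
Final depth = 2

2


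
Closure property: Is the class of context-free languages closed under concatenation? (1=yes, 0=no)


CFL closure properties:
  Closed under: union, concatenation, Kleene star
  NOT closed under: intersection, complement
Operation 'concatenation' is in closed list -> Yes (closed)

1


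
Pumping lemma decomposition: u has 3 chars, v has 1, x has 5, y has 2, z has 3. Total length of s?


|s| = |u| + |v| + |x| + |y| + |z|
= 3 + 1 + 5 + 2 + 3
= 4 + 5 + 5
= 9 + 5
= 14

14


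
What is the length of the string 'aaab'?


String: 'aaab'
Counting characters:
  'a' appears 3 time(s)
  'b' appears 1 time(s)
Total length = 3 + 1 = 4

4


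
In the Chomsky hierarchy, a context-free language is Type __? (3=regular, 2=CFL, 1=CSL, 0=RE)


Chomsky hierarchy levels:
  Type 3: Regular (DFA/NFA/regex)
  Type 2: Context-free (PDA)
  Type 1: Context-sensitive
  Type 0: Recursively enumerable (TM)
'context-free' corresponds to Type 2

2


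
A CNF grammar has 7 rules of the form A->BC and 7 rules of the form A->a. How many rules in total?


CNF allows two rule forms:
  A -> BC (binary): 7 rules
  A -> a (terminal): 7 rules
Total = 7 + 7 = 14

14


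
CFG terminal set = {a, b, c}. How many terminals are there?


Terminal symbols: a, b, c
Counting each: a (#1), b (#2), c (#3)
Total = 3

3


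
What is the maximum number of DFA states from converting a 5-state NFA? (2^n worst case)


NFA has 5 states
Subset construction: each DFA state = subset of NFA states
Maximum subsets = 2^5
2^5 = 32

32


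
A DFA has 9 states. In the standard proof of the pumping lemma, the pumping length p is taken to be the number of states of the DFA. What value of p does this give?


Pumping lemma for regular languages (standard proof):
Take p = |Q|, the number of DFA states.
Any string of length >= |Q| passes through |Q|+1 states while reading its first |Q| symbols,
so by pigeonhole some state repeats, giving the loop that can be pumped.
Here |Q| = 9
Therefore the proof uses p = 9

9


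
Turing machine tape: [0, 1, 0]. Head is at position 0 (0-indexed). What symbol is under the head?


Tape: [0, 1, 0]
Positions: 0 1 2
Values:    0 1 0
Head at position 0
tape[0] = 0

0


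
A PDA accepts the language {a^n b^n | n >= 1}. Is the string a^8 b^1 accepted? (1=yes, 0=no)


Language requires equal numbers of a's and b's
PDA pushes for each 'a', pops for each 'b'
Number of a's = 8
Number of b's = 1
8 != 1 -> Reject

0


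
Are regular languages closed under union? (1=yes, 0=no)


Regular languages are closed under:
- Union (DFA product construction)
- Intersection (DFA product construction)
- Complement (swap accept/reject states)
- Concatenation (NFA construction)
- Kleene star (NFA construction)
union is in this list
Therefore: closed

1


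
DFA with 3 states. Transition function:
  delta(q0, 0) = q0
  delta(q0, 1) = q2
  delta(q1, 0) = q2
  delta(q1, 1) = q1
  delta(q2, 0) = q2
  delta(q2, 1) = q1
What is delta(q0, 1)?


Looking up transition function:
delta(q0, 1) in the table
Row: q0, Column: 1
Result: q2

q2


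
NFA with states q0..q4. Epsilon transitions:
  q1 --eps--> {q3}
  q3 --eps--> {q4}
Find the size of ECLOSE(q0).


Starting from q0
Initialize closure = {q0}
q0 has no outgoing epsilon transitions -> nothing to add
Final closure: {q0}
Size = 1

1


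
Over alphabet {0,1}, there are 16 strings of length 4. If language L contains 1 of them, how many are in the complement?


Alphabet: {0,1}
String length: 4
Total strings of length 4 = 2^4 = 16
Strings in L = 1
Complement = total - |L|
= 16 - 1
= 15

15


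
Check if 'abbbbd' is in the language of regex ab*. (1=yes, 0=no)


Pattern: ab*
String: 'abbbbd'
Pattern requires: exactly one 'a' followed by zero or more 'b's
First char is 'a' -> OK
Rest 'bbbbd': all b's? No
Result: 0

0


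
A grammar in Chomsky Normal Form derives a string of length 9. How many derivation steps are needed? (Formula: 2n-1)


Chomsky Normal Form derivation:
String length n = 9
Each step either:
  - Splits a nonterminal into two (n-1 such steps)
  - Converts a nonterminal to terminal (n such steps)
Total = (n-1) + n = 2n - 1
= 2(9) - 1
= 18 - 1
= 17

17


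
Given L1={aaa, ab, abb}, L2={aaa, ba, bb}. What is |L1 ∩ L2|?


L1 = {aaa, ab, abb}
L2 = {aaa, ba, bb}
Checking each string in L1 against L2:
  'aaa': in L2? Yes
  'ab': in L2? No
  'abb': in L2? No
Intersection = {aaa}
|L1 ∩ L2| = 1

1


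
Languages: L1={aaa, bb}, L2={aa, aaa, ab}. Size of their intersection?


L1 = {aaa, bb}
L2 = {aa, aaa, ab}
Checking each string in L1 against L2:
  'aaa': in L2? Yes
  'bb': in L2? No
Intersection = {aaa}
|L1 ∩ L2| = 1

1


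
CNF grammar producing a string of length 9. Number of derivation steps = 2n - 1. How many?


Chomsky Normal Form derivation:
String length n = 9
Each step either:
  - Splits a nonterminal into two (n-1 such steps)
  - Converts a nonterminal to terminal (n such steps)
Total = (n-1) + n = 2n - 1
= 2(9) - 1
= 18 - 1
= 17

17


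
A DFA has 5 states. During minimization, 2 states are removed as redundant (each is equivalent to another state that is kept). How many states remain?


Original DFA: 5 states
Redundant states removed: 2
Minimized states = original - removed
= 5 - 2
= 3

3


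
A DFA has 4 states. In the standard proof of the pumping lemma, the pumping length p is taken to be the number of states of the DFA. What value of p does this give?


Pumping lemma for regular languages (standard proof):
Take p = |Q|, the number of DFA states.
Any string of length >= |Q| passes through |Q|+1 states while reading its first |Q| symbols,
so by pigeonhole some state repeats, giving the loop that can be pumped.
Here |Q| = 4
Therefore the proof uses p = 4

4


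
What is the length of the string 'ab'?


String: 'ab'
Counting characters:
  'a' appears 1 time(s)
  'b' appears 1 time(s)
Total length = 1 + 1 = 2

2


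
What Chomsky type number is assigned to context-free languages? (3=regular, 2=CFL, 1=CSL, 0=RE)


Chomsky hierarchy levels:
  Type 3: Regular (DFA/NFA/regex)
  Type 2: Context-free (PDA)
  Type 1: Context-sensitive
  Type 0: Recursively enumerable (TM)
'context-free' corresponds to Type 2

2


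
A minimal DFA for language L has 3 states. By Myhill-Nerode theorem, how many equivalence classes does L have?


Myhill-Nerode theorem:
Number of equivalence classes = number of states in minimal DFA
Minimal DFA states = 3
Therefore equivalence classes = 3

3


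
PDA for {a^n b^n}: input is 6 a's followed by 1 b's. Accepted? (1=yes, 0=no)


Language requires equal numbers of a's and b's
PDA pushes for each 'a', pops for each 'b'
Number of a's = 6
Number of b's = 1
6 != 1 -> Reject

0


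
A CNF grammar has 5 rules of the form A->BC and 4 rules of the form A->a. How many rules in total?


CNF allows two rule forms:
  A -> BC (binary): 5 rules
  A -> a (terminal): 4 rules
Total = 5 + 4 = 9

9


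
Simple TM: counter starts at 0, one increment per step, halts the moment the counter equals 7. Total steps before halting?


Counter starts at 0. Counting sequence:
  Step 1: counter = 1
  Step 2: counter = 2
  Step 3: counter = 3
  Step 4: counter = 4
  Step 5: counter = 5
  Step 6: counter = 6
  Step 7: counter = 7
Counter reached 7 -> halt
Total steps = 7

7


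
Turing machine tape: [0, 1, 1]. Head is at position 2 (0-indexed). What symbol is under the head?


Tape: [0, 1, 1]
Positions: 0 1 2
Values:    0 1 1
Head at position 2
tape[2] = 1

1


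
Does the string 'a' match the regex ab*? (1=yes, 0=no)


Pattern: ab*
String: 'a'
Pattern requires: exactly one 'a' followed by zero or more 'b's
First char is 'a' -> OK
Rest '': all b's? Yes
Result: 1

1


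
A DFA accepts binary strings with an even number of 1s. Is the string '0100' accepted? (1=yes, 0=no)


DFA has 2 states: q_even (start, accept=yes) and q_odd
Processing string '0100' character by character:
  Position 0: read '0', 1-count=0 -> q_even (no change)
  Position 1: read '1', 1-count=1 -> q_odd
  Position 2: read '0', 1-count=1 -> q_odd (no change)
  Position 3: read '0', 1-count=1 -> q_odd (no change)
Final state: q_odd, total 1s = 1 (odd); the DFA requires an even count -> reject

0


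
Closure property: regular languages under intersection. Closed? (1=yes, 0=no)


Regular languages are closed under:
- Union (DFA product construction)
- Intersection (DFA product construction)
- Complement (swap accept/reject states)
- Concatenation (NFA construction)
- Kleene star (NFA construction)
intersection is in this list
Therefore: closed

1


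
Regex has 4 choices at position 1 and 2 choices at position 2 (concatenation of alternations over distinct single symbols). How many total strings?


First group: 4 alternatives
Second group: 2 alternatives
Concatenation: each choice from group 1 pairs with each from group 2
Total = 4 x 2 = 8

8


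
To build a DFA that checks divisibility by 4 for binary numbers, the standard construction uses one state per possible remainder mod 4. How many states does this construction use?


Divisibility by 4 is tracked via the remainder mod 4: 0, 1, ..., 3
The construction assigns one state to each remainder
Number of remainders = 4

4


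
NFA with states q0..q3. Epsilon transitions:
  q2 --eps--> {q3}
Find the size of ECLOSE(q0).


Starting from q0
Initialize closure = {q0}
q0 has no outgoing epsilon transitions -> nothing to add
Final closure: {q0}
Size = 1

1


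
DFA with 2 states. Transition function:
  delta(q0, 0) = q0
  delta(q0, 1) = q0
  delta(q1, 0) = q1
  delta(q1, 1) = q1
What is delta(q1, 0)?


Looking up transition function:
delta(q1, 0) in the table
Row: q1, Column: 0
Result: q1

q1


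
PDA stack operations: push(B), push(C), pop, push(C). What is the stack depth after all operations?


Tracing stack operations:
  push(B) -> stack = [B], depth=1
  push(C) -> stack = [B,C], depth=2
  pop -> removed C, stack = [B], depth=1
  push(C) -> stack = [B,C], depth=2
Final depth = 2

2


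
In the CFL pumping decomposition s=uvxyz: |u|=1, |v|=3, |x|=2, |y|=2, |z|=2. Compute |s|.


|s| = |u| + |v| + |x| + |y| + |z|
= 1 + 3 + 2 + 2 + 2
= 4 + 2 + 4
= 6 + 4
= 10

10


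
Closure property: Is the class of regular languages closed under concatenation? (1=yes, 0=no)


Regular languages are closed under all standard operations:
- Union: Yes (product construction)
- Intersection: Yes (product construction)
- Complement: Yes (swap accept/reject)
- Concatenation: Yes (NFA construction)
Operation: concatenation -> Closed

1


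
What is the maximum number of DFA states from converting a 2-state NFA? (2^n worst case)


NFA has 2 states
Subset construction: each DFA state = subset of NFA states
Maximum subsets = 2^2
2^2 = 4

4


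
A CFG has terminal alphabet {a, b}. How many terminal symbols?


Terminal symbols: a, b
Counting each: a (#1), b (#2)
Total = 2

2


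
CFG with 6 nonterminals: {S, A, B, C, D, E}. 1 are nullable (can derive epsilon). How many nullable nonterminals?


Nonterminals: {S, A, B, C, D, E}
A nonterminal is nullable if it can derive epsilon
Counting nullable nonterminals: 1
Total nullable = 1

1


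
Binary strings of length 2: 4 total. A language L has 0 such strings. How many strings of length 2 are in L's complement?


Alphabet: {0,1}
String length: 2
Total strings of length 2 = 2^2 = 4
Strings in L = 0
Complement = total - |L|
= 4 - 0
= 4

4


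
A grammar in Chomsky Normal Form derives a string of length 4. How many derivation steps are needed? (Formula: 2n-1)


Chomsky Normal Form derivation:
String length n = 4
Each step either:
  - Splits a nonterminal into two (n-1 such steps)
  - Converts a nonterminal to terminal (n such steps)
Total = (n-1) + n = 2n - 1
= 2(4) - 1
= 8 - 1
= 7

7


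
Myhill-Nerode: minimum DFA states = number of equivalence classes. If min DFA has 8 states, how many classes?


Myhill-Nerode theorem:
Number of equivalence classes = number of states in minimal DFA
Minimal DFA states = 8
Therefore equivalence classes = 8

8


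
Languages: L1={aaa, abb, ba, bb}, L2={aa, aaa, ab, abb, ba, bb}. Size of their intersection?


L1 = {aaa, abb, ba, bb}
L2 = {aa, aaa, ab, abb, ba, bb}
Checking each string in L1 against L2:
  'aaa': in L2? Yes
  'abb': in L2? Yes
  'ba': in L2? Yes
  'bb': in L2? Yes
Intersection = {aaa, abb, ba, bb}
|L1 ∩ L2| = 4

4


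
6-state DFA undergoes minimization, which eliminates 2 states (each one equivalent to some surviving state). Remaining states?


Original DFA: 6 states
Redundant states removed: 2
Minimized states = original - removed
= 6 - 2
= 4

4


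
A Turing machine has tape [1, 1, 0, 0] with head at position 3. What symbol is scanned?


Tape: [1, 1, 0, 0]
Positions: 0 1 2 3
Values:    1 1 0 0
Head at position 3
tape[3] = 0

0


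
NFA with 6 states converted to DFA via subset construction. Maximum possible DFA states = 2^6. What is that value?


NFA has 6 states
Subset construction: each DFA state = subset of NFA states
Maximum subsets = 2^6
2^6 = 64

64


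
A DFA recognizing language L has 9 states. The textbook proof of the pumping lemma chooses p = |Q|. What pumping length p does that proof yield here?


Pumping lemma for regular languages (standard proof):
Take p = |Q|, the number of DFA states.
Any string of length >= |Q| passes through |Q|+1 states while reading its first |Q| symbols,
so by pigeonhole some state repeats, giving the loop that can be pumped.
Here |Q| = 9
Therefore the proof uses p = 9

9


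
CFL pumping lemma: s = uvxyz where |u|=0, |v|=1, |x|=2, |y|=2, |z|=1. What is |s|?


|s| = |u| + |v| + |x| + |y| + |z|
= 0 + 1 + 2 + 2 + 1
= 1 + 2 + 3
= 3 + 3
= 6

6


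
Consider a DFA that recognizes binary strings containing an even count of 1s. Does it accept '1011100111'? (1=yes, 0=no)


DFA has 2 states: q_even (start, accept=yes) and q_odd
Processing string '1011100111' character by character:
  Position 0: read '1', 1-count=1 -> q_odd
  Position 1: read '0', 1-count=1 -> q_odd (no change)
  Position 2: read '1', 1-count=2 -> q_even
  Position 3: read '1', 1-count=3 -> q_odd
  Position 4: read '1', 1-count=4 -> q_even
  Position 5: read '0', 1-count=4 -> q_even (no change)
  Position 6: read '0', 1-count=4 -> q_even (no change)
  Position 7: read '1', 1-count=5 -> q_odd
  Position 8: read '1', 1-count=6 -> q_even
  Position 9: read '1', 1-count=7 -> q_odd
Final state: q_odd, total 1s = 7 (odd); the DFA requires an even count -> reject

0


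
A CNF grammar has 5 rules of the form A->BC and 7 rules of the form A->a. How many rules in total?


CNF allows two rule forms:
  A -> BC (binary): 5 rules
  A -> a (terminal): 7 rules
Total = 5 + 7 = 12

12


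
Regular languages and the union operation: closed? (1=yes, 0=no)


Regular languages are closed under all standard operations:
- Union: Yes (product construction)
- Intersection: Yes (product construction)
- Complement: Yes (swap accept/reject)
- Concatenation: Yes (NFA construction)
Operation: union -> Closed

1


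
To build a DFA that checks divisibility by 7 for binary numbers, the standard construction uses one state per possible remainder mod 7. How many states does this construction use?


Divisibility by 7 is tracked via the remainder mod 7: 0, 1, ..., 6
The construction assigns one state to each remainder
Number of remainders = 7

7


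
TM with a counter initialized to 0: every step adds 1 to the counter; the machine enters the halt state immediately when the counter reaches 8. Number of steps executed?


Counter starts at 0. Counting sequence:
  Step 1: counter = 1
  Step 2: counter = 2
  Step 3: counter = 3
  Step 4: counter = 4
  Step 5: counter = 5
  Step 6: counter = 6
  Step 7: counter = 7
  Step 8: counter = 8
Counter reached 8 -> halt
Total steps = 8

8


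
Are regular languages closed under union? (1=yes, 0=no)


Regular languages are closed under:
- Union (DFA product construction)
- Intersection (DFA product construction)
- Complement (swap accept/reject states)
- Concatenation (NFA construction)
- Kleene star (NFA construction)
union is in this list
Therefore: closed

1


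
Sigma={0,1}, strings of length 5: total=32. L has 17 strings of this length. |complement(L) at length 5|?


Alphabet: {0,1}
String length: 5
Total strings of length 5 = 2^5 = 32
Strings in L = 17
Complement = total - |L|
= 32 - 17
= 15

15


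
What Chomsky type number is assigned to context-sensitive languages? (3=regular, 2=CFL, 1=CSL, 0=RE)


Chomsky hierarchy levels:
  Type 3: Regular (DFA/NFA/regex)
  Type 2: Context-free (PDA)
  Type 1: Context-sensitive
  Type 0: Recursively enumerable (TM)
'context-sensitive' corresponds to Type 1

1


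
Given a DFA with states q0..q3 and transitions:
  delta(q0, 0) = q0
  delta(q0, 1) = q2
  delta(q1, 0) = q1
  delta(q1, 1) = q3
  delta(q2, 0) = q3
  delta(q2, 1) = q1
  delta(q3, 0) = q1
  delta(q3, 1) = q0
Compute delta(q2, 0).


Looking up transition function:
delta(q2, 0) in the table
Row: q2, Column: 0
Result: q3

q3


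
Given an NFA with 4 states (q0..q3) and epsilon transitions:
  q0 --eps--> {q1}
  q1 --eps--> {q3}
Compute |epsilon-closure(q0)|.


Starting from q0
Initialize closure = {q0}
Follow epsilon from q0 -> add q1
Follow epsilon from q1 -> add q3
Final closure: {q0, q1, q3}
Size = 3

3


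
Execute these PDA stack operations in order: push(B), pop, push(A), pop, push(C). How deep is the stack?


Tracing stack operations:
  push(B) -> stack = [B], depth=1
  pop -> removed B, stack = [], depth=0
  push(A) -> stack = [A], depth=1
  pop -> removed A, stack = [], depth=0
  push(C) -> stack = [C], depth=1
Final depth = 1

1


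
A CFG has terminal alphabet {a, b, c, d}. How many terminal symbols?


Terminal symbols: a, b, c, d
Counting each: a (#1), b (#2), c (#3), d (#4)
Total = 4

4


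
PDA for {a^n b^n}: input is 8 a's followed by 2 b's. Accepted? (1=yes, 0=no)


Language requires equal numbers of a's and b's
PDA pushes for each 'a', pops for each 'b'
Number of a's = 8
Number of b's = 2
8 != 2 -> Reject

0


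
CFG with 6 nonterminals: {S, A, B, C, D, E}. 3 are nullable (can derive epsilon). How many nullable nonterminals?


Nonterminals: {S, A, B, C, D, E}
A nonterminal is nullable if it can derive epsilon
Counting nullable nonterminals: 3
Total nullable = 3

3


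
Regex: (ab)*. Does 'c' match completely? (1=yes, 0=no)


Pattern: (ab)*
String: 'c'
Pattern requires: zero or more repetitions of 'ab'
Length 1 is odd -> cannot be (ab)* -> no match
Result: 0

0


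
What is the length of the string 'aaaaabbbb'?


String: 'aaaaabbbb'
Counting characters:
  'a' appears 5 time(s)
  'b' appears 4 time(s)
Total length = 5 + 4 = 9

9


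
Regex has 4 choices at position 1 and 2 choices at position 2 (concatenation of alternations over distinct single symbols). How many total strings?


First group: 4 alternatives
Second group: 2 alternatives
Concatenation: each choice from group 1 pairs with each from group 2
Total = 4 x 2 = 8

8


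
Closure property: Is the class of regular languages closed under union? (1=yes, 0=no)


Regular languages are closed under all standard operations:
- Union: Yes (product construction)
- Intersection: Yes (product construction)
- Complement: Yes (swap accept/reject)
- Concatenation: Yes (NFA construction)
Operation: union -> Closed

1


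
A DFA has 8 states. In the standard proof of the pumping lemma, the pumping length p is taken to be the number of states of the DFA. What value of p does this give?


Pumping lemma for regular languages (standard proof):
Take p = |Q|, the number of DFA states.
Any string of length >= |Q| passes through |Q|+1 states while reading its first |Q| symbols,
so by pigeonhole some state repeats, giving the loop that can be pumped.
Here |Q| = 8
Therefore the proof uses p = 8

8


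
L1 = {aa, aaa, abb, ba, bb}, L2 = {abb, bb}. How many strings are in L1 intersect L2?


L1 = {aa, aaa, abb, ba, bb}
L2 = {abb, bb}
Checking each string in L1 against L2:
  'aa': in L2? No
  'aaa': in L2? No
  'abb': in L2? Yes
  'ba': in L2? No
  'bb': in L2? Yes
Intersection = {abb, bb}
|L1 ∩ L2| = 2

2


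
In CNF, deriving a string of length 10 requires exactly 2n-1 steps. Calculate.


Chomsky Normal Form derivation:
String length n = 10
Each step either:
  - Splits a nonterminal into two (n-1 such steps)
  - Converts a nonterminal to terminal (n such steps)
Total = (n-1) + n = 2n - 1
= 2(10) - 1
= 20 - 1
= 19

19


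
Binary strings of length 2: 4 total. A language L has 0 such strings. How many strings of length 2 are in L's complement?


Alphabet: {0,1}
String length: 2
Total strings of length 2 = 2^2 = 4
Strings in L = 0
Complement = total - |L|
= 4 - 0
= 4

4


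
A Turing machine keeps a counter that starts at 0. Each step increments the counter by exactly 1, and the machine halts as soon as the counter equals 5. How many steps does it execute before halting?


Counter starts at 0. Counting sequence:
  Step 1: counter = 1
  Step 2: counter = 2
  Step 3: counter = 3
  Step 4: counter = 4
  Step 5: counter = 5
Counter reached 5 -> halt
Total steps = 5

5


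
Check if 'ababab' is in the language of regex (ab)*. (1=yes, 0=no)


Pattern: (ab)*
String: 'ababab'
Pattern requires: zero or more repetitions of 'ab'
Pairs: ['ab', 'ab', 'ab']
All pairs are 'ab'? Yes
Result: 1

1


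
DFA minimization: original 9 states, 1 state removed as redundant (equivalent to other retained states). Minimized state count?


Original DFA: 9 states
Redundant states removed: 1
Minimized states = original - removed
= 9 - 1
= 8

8


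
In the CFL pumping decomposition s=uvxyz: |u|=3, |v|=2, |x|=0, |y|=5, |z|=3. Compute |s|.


|s| = |u| + |v| + |x| + |y| + |z|
= 3 + 2 + 0 + 5 + 3
= 5 + 0 + 8
= 5 + 8
= 13

13


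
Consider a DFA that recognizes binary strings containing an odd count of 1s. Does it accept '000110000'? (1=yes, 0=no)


DFA has 2 states: q_even (start, accept=no) and q_odd
Processing string '000110000' character by character:
  Position 0: read '0', 1-count=0 -> q_even (no change)
  Position 1: read '0', 1-count=0 -> q_even (no change)
  Position 2: read '0', 1-count=0 -> q_even (no change)
  Position 3: read '1', 1-count=1 -> q_odd
  Position 4: read '1', 1-count=2 -> q_even
  Position 5: read '0', 1-count=2 -> q_even (no change)
  Position 6: read '0', 1-count=2 -> q_even (no change)
  Position 7: read '0', 1-count=2 -> q_even (no change)
  Position 8: read '0', 1-count=2 -> q_even (no change)
Final state: q_even, total 1s = 2 (even); the DFA requires an odd count -> reject

0


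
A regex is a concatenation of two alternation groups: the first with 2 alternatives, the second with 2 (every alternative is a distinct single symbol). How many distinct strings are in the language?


First group: 2 alternatives
Second group: 2 alternatives
Concatenation: each choice from group 1 pairs with each from group 2
Total = 2 x 2 = 4

4


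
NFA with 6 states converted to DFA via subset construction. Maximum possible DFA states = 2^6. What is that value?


NFA has 6 states
Subset construction: each DFA state = subset of NFA states
Maximum subsets = 2^6
2^6 = 64

64


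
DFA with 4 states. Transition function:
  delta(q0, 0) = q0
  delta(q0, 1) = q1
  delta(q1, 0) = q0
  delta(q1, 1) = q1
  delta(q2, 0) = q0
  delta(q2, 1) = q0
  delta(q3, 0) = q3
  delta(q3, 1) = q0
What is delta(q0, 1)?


Looking up transition function:
delta(q0, 1) in the table
Row: q0, Column: 1
Result: q1

q1


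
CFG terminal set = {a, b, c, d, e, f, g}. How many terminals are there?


Terminal symbols: a, b, c, d, e, f, g
Counting each: a (#1), b (#2), c (#3), d (#4), e (#5), f (#6), g (#7)
Total = 7

7


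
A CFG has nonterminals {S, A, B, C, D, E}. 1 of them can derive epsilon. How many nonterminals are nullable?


Nonterminals: {S, A, B, C, D, E}
A nonterminal is nullable if it can derive epsilon
Counting nullable nonterminals: 1
Total nullable = 1

1


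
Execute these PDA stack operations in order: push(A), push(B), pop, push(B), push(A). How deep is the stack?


Tracing stack operations:
  push(A) -> stack = [A], depth=1
  push(B) -> stack = [A,B], depth=2
  pop -> removed B, stack = [A], depth=1
  push(B) -> stack = [A,B], depth=2
  push(A) -> stack = [A,B,A], depth=3
Final depth = 3

3


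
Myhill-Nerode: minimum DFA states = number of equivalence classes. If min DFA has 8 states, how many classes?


Myhill-Nerode theorem:
Number of equivalence classes = number of states in minimal DFA
Minimal DFA states = 8
Therefore equivalence classes = 8

8


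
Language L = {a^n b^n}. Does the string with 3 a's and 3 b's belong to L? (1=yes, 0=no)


Language requires equal numbers of a's and b's
PDA pushes for each 'a', pops for each 'b'
Number of a's = 3
Number of b's = 3
3 == 3 -> Accept

1


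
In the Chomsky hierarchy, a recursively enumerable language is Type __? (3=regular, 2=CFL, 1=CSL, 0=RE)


Chomsky hierarchy levels:
  Type 3: Regular (DFA/NFA/regex)
  Type 2: Context-free (PDA)
  Type 1: Context-sensitive
  Type 0: Recursively enumerable (TM)
'recursively enumerable' corresponds to Type 0

0


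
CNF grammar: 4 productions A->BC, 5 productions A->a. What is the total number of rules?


CNF allows two rule forms:
  A -> BC (binary): 4 rules
  A -> a (terminal): 5 rules
Total = 4 + 5 = 9

9


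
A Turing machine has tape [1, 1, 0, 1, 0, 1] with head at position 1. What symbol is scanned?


Tape: [1, 1, 0, 1, 0, 1]
Positions: 0 1 2 3 4 5
Values:    1 1 0 1 0 1
Head at position 1
tape[1] = 1

1


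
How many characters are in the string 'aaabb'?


String: 'aaabb'
Counting characters:
  'a' appears 3 time(s)
  'b' appears 2 time(s)
Total length = 3 + 2 = 5

5


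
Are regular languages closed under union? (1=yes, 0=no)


Regular languages are closed under:
- Union (DFA product construction)
- Intersection (DFA product construction)
- Complement (swap accept/reject states)
- Concatenation (NFA construction)
- Kleene star (NFA construction)
union is in this list
Therefore: closed

1


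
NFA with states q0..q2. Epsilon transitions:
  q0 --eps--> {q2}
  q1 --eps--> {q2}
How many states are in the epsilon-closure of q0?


Starting from q0
Initialize closure = {q0}
Follow epsilon from q0 -> add q2
Final closure: {q0, q2}
Size = 2

2


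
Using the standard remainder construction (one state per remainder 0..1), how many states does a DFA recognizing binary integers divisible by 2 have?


Divisibility by 2 is tracked via the remainder mod 2: 0, 1, ..., 1
The construction assigns one state to each remainder
Number of remainders = 2

2


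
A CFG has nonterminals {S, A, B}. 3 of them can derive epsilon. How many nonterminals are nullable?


Nonterminals: {S, A, B}
A nonterminal is nullable if it can derive epsilon
Counting nullable nonterminals: 3
Total nullable = 3

3


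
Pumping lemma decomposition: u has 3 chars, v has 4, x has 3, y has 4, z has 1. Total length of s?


|s| = |u| + |v| + |x| + |y| + |z|
= 3 + 4 + 3 + 4 + 1
= 7 + 3 + 5
= 10 + 5
= 15

15


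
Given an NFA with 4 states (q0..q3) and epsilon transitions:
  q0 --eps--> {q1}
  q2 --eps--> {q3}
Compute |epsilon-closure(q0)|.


Starting from q0
Initialize closure = {q0}
Follow epsilon from q0 -> add q1
Final closure: {q0, q1}
Size = 2

2


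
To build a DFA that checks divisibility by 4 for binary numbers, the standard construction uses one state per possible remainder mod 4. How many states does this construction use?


Divisibility by 4 is tracked via the remainder mod 4: 0, 1, ..., 3
The construction assigns one state to each remainder
Number of remainders = 4

4


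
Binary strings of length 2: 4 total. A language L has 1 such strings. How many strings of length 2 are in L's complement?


Alphabet: {0,1}
String length: 2
Total strings of length 2 = 2^2 = 4
Strings in L = 1
Complement = total - |L|
= 4 - 1
= 3

3


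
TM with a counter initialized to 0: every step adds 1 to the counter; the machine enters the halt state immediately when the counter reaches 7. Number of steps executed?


Counter starts at 0. Counting sequence:
  Step 1: counter = 1
  Step 2: counter = 2
  Step 3: counter = 3
  Step 4: counter = 4
  Step 5: counter = 5
  Step 6: counter = 6
  Step 7: counter = 7
Counter reached 7 -> halt
Total steps = 7

7


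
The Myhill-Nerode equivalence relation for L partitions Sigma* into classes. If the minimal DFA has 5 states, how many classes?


Myhill-Nerode theorem:
Number of equivalence classes = number of states in minimal DFA
Minimal DFA states = 5
Therefore equivalence classes = 5

5


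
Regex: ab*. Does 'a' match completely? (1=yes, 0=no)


Pattern: ab*
String: 'a'
Pattern requires: exactly one 'a' followed by zero or more 'b's
First char is 'a' -> OK
Rest '': all b's? Yes
Result: 1

1


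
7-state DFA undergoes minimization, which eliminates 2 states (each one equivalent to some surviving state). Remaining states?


Original DFA: 7 states
Redundant states removed: 2
Minimized states = original - removed
= 7 - 2
= 5

5


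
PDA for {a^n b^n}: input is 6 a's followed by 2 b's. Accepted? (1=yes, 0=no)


Language requires equal numbers of a's and b's
PDA pushes for each 'a', pops for each 'b'
Number of a's = 6
Number of b's = 2
6 != 2 -> Reject

0


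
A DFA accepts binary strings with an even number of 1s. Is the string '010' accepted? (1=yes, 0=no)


DFA has 2 states: q_even (start, accept=yes) and q_odd
Processing string '010' character by character:
  Position 0: read '0', 1-count=0 -> q_even (no change)
  Position 1: read '1', 1-count=1 -> q_odd
  Position 2: read '0', 1-count=1 -> q_odd (no change)
Final state: q_odd, total 1s = 1 (odd); the DFA requires an even count -> reject

0


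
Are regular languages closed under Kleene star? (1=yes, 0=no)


Regular languages are closed under:
- Union (DFA product construction)
- Intersection (DFA product construction)
- Complement (swap accept/reject states)
- Concatenation (NFA construction)
- Kleene star (NFA construction)
Kleene star is in this list
Therefore: closed

1


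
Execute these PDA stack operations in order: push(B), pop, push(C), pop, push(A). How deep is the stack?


Tracing stack operations:
  push(B) -> stack = [B], depth=1
  pop -> removed B, stack = [], depth=0
  push(C) -> stack = [C], depth=1
  pop -> removed C, stack = [], depth=0
  push(A) -> stack = [A], depth=1
Final depth = 1

1


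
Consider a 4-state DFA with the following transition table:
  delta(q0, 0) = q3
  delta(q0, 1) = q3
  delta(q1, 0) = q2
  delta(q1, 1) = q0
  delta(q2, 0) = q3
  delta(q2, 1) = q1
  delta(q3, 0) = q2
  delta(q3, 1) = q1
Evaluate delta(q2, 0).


Looking up transition function:
delta(q2, 0) in the table
Row: q2, Column: 0
Result: q3

q3


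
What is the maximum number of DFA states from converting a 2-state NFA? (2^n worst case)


NFA has 2 states
Subset construction: each DFA state = subset of NFA states
Maximum subsets = 2^2
2^2 = 4

4


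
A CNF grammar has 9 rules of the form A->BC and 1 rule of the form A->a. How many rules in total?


CNF allows two rule forms:
  A -> BC (binary): 9 rules
  A -> a (terminal): 1 rule
Total = 9 + 1 = 10

10


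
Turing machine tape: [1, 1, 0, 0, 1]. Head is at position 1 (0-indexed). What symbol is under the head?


Tape: [1, 1, 0, 0, 1]
Positions: 0 1 2 3 4
Values:    1 1 0 0 1
Head at position 1
tape[1] = 1

1


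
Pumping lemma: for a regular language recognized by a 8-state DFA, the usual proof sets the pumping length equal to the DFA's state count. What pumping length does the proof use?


Pumping lemma for regular languages (standard proof):
Take p = |Q|, the number of DFA states.
Any string of length >= |Q| passes through |Q|+1 states while reading its first |Q| symbols,
so by pigeonhole some state repeats, giving the loop that can be pumped.
Here |Q| = 8
Therefore the proof uses p = 8

8


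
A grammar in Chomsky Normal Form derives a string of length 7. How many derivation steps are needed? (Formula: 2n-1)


Chomsky Normal Form derivation:
String length n = 7
Each step either:
  - Splits a nonterminal into two (n-1 such steps)
  - Converts a nonterminal to terminal (n such steps)
Total = (n-1) + n = 2n - 1
= 2(7) - 1
= 14 - 1
= 13

13


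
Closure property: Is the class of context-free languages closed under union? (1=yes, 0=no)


CFL closure properties:
  Closed under: union, concatenation, Kleene star
  NOT closed under: intersection, complement
Operation 'union' is in closed list -> Yes (closed)

1


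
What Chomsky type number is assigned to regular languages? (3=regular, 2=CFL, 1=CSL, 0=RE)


Chomsky hierarchy levels:
  Type 3: Regular (DFA/NFA/regex)
  Type 2: Context-free (PDA)
  Type 1: Context-sensitive
  Type 0: Recursively enumerable (TM)
'regular' corresponds to Type 3

3


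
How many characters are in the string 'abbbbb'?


String: 'abbbbb'
Counting characters:
  'a' appears 1 time(s)
  'b' appears 5 time(s)
Total length = 1 + 5 = 6

6


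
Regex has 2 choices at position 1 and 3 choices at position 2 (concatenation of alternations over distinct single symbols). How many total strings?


First group: 2 alternatives
Second group: 3 alternatives
Concatenation: each choice from group 1 pairs with each from group 2
Total = 2 x 3 = 6

6


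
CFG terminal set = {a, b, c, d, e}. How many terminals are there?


Terminal symbols: a, b, c, d, e
Counting each: a (#1), b (#2), c (#3), d (#4), e (#5)
Total = 5

5
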